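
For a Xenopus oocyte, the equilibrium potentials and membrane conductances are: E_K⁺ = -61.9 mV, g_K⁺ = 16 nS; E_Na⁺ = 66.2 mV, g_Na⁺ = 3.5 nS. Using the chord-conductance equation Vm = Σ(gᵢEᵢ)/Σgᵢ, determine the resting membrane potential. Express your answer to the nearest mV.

-39 mV

Σ gᵢEᵢ = 16·(-61.9) + 3.5·(66.2) = -758.70
Σ gᵢ = 16 + 3.5 = 19.5
Vm = -758.70 / 19.5 = -38.91 mV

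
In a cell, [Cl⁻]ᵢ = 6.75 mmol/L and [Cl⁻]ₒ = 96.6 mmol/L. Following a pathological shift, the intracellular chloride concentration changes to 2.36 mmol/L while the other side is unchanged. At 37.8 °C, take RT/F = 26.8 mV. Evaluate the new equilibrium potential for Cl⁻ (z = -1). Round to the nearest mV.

After the shift: [Cl⁻]_out = 96.6, [Cl⁻]_in = 2.36 mmol/L.
E_new = (26.8/-1)·ln(96.6/2.36) = -26.80 · (3.7119) = -99.48 mV

-99 mV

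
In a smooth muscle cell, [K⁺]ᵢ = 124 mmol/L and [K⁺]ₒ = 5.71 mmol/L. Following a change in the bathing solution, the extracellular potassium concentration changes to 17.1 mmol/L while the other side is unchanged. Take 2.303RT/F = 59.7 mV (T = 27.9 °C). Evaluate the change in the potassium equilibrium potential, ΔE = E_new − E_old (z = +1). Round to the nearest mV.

E_old = (59.7/1)·log₁₀(5.71/124) = -79.81 mV
E_new = (59.7/1)·log₁₀(17.1/124) = -51.37 mV
ΔE = -51.37 − (-79.81) = 28.44 mV

28 mV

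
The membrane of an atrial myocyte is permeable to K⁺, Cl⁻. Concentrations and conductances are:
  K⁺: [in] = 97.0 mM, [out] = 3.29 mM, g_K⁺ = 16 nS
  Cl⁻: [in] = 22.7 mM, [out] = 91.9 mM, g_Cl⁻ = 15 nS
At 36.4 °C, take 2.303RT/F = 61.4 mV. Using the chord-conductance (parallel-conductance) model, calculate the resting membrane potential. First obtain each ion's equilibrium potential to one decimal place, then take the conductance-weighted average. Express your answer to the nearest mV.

-65 mV

E_K⁺ = (61.4/1)·log₁₀(3.29/97.0) = -90.2 mV
E_Cl⁻ = (61.4/-1)·log₁₀(91.9/22.7) = -37.3 mV
Vm = (Σ gᵢEᵢ)/(Σ gᵢ) = (16·-90.2 + 15·-37.3) / (16 + 15)
= -2002.70 / 31 = -64.60 mV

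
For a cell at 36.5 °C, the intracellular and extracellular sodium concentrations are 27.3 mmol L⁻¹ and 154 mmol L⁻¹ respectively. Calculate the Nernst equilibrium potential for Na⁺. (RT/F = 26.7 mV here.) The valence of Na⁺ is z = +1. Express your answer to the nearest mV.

46 mV

E = (26.7/z) · ln([Na⁺]_out/[Na⁺]_in) with z = +1.
= (26.7/1) · ln(154/27.3) = 26.70 · ln(5.641)
= 26.70 · (1.7301) = 46.19 mV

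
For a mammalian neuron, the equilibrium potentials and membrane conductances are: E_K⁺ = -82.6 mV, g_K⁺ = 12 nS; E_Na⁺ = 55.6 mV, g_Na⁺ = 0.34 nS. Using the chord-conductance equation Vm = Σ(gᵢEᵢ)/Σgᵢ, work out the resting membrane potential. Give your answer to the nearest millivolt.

Σ gᵢEᵢ = 12·(-82.6) + 0.34·(55.6) = -972.30
Σ gᵢ = 12 + 0.34 = 12.34
Vm = -972.30 / 12.34 = -78.79 mV

-79 mV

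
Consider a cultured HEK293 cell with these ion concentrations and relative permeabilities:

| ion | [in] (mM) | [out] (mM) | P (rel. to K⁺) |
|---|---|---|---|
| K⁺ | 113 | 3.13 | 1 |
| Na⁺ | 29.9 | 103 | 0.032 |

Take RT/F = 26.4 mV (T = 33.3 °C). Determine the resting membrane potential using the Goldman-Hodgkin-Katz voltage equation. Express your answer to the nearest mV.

-76 mV

Vm = 26.4 · ln[(Σ P·[cation]ₒ + Σ P·[anion]ᵢ) / (Σ P·[cation]ᵢ + Σ P·[anion]ₒ)]
Numerator = 1×3.13 + 0.032×103 = 6.426
Denominator = 1×113 + 0.032×29.9 = 114
Vm = 26.4 · ln(0.05639) = 26.4 × (-2.8755) = -75.91 mV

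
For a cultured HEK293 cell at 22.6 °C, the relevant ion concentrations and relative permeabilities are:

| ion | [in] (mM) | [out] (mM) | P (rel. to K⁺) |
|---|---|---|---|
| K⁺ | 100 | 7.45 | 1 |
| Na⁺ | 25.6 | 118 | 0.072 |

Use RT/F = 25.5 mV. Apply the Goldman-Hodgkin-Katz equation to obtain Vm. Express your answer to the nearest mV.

-47 mV

Vm = 25.5 · ln[(Σ P·[cation]ₒ + Σ P·[anion]ᵢ) / (Σ P·[cation]ᵢ + Σ P·[anion]ₒ)]
Numerator = 1×7.45 + 0.072×118 = 15.95
Denominator = 1×100 + 0.072×25.6 = 101.8
Vm = 25.5 · ln(0.15657) = 25.5 × (-1.8542) = -47.28 mV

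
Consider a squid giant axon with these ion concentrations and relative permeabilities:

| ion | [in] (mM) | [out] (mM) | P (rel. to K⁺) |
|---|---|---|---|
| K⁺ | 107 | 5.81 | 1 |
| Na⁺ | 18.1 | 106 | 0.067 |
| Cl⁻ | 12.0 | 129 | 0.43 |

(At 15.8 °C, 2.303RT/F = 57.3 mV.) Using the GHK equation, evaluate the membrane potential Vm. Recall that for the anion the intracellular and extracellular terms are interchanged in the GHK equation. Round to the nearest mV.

Vm = 57.3 · log₁₀[(Σ P·[cation]ₒ + Σ P·[anion]ᵢ) / (Σ P·[cation]ᵢ + Σ P·[anion]ₒ)]
Numerator = 1×5.81 + 0.067×106 + 0.43×12.0 = 18.07
Denominator = 1×107 + 0.067×18.1 + 0.43×129 = 163.7
Vm = 57.3 · log₁₀(0.11041) = 57.3 × (-0.9570) = -54.84 mV

-55 mV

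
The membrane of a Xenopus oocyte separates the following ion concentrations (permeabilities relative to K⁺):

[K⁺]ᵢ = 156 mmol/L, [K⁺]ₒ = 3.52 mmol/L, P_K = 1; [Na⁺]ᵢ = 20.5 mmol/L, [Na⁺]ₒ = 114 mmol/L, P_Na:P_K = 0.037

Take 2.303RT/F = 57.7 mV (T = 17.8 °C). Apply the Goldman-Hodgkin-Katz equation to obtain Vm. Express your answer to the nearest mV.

Vm = 57.7 · log₁₀[(Σ P·[cation]ₒ + Σ P·[anion]ᵢ) / (Σ P·[cation]ᵢ + Σ P·[anion]ₒ)]
Numerator = 1×3.52 + 0.037×114 = 7.738
Denominator = 1×156 + 0.037×20.5 = 156.8
Vm = 57.7 · log₁₀(0.049363) = 57.7 × (-1.3066) = -75.39 mV

-75 mV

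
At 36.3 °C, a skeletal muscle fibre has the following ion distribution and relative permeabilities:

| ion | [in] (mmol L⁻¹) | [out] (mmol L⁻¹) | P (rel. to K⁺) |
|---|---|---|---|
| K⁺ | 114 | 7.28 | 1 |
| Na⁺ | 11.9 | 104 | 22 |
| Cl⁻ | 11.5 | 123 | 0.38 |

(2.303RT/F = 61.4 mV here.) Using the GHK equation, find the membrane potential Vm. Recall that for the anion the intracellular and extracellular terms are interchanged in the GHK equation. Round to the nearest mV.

45 mV

Vm = 61.4 · log₁₀[(Σ P·[cation]ₒ + Σ P·[anion]ᵢ) / (Σ P·[cation]ᵢ + Σ P·[anion]ₒ)]
Numerator = 1×7.28 + 22×104 + 0.38×11.5 = 2300
Denominator = 1×114 + 22×11.9 + 0.38×123 = 422.5
Vm = 61.4 · log₁₀(5.4424) = 61.4 × (0.7358) = 45.18 mV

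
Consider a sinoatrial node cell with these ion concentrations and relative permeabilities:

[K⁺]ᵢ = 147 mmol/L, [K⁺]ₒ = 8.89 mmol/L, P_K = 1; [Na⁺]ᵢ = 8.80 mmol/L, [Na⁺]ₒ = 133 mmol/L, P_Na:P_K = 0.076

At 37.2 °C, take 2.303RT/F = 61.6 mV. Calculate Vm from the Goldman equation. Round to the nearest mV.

-55 mV

Vm = 61.6 · log₁₀[(Σ P·[cation]ₒ + Σ P·[anion]ᵢ) / (Σ P·[cation]ᵢ + Σ P·[anion]ₒ)]
Numerator = 1×8.89 + 0.076×133 = 19
Denominator = 1×147 + 0.076×8.80 = 147.7
Vm = 61.6 · log₁₀(0.12865) = 61.6 × (-0.8906) = -54.86 mV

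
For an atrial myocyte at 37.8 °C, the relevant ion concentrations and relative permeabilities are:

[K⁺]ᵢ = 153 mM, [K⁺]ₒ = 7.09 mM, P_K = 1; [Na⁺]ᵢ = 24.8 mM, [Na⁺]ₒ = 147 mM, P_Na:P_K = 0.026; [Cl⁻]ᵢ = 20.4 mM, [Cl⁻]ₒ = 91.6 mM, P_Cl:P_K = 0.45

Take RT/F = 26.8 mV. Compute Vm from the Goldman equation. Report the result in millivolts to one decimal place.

Vm = 26.8 · ln[(Σ P·[cation]ₒ + Σ P·[anion]ᵢ) / (Σ P·[cation]ᵢ + Σ P·[anion]ₒ)]
Numerator = 1×7.09 + 0.026×147 + 0.45×20.4 = 20.09
Denominator = 1×153 + 0.026×24.8 + 0.45×91.6 = 194.9
Vm = 26.8 · ln(0.10311) = 26.8 × (-2.2720) = -60.89 mV

-60.9 mV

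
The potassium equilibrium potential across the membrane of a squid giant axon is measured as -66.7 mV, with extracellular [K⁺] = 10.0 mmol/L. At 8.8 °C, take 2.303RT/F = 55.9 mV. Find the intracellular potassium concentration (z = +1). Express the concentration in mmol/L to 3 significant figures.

Nernst: E = (55.9/1) · log₁₀([out]/[in]), so log₁₀([out]/[in]) = -66.7 × 1 / 55.9 = -1.1932.
[out]/[in] = 10^(-1.1932) = 0.06409.
[in] = 10.0 / 0.06409 = 156 mmol/L.

156 mmol/L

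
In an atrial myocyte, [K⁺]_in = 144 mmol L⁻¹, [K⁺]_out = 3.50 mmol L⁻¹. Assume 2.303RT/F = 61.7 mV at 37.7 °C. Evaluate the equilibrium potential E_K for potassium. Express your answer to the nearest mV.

E = (61.7/z) · log₁₀([K⁺]_out/[K⁺]_in) with z = +1.
= (61.7/1) · log₁₀(3.50/144) = 61.70 · log₁₀(0.02431)
= 61.70 · (-1.6143) = -99.60 mV

-100 mV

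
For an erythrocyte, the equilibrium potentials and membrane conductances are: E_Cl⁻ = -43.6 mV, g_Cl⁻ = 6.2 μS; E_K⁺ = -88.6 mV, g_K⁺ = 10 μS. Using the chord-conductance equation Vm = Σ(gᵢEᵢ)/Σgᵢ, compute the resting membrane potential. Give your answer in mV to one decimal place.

Σ gᵢEᵢ = 6.2·(-43.6) + 10·(-88.6) = -1156.32
Σ gᵢ = 6.2 + 10 = 16.2
Vm = -1156.32 / 16.2 = -71.38 mV

-71.4 mV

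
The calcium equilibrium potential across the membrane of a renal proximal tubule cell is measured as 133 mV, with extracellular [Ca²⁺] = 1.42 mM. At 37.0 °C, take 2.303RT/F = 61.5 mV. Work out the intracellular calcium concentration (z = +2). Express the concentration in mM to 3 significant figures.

0.0000672 mM

Nernst: E = (61.5/2) · log₁₀([out]/[in]), so log₁₀([out]/[in]) = 133.0 × 2 / 61.5 = 4.3252.
[out]/[in] = 10^(4.3252) = 2.114e+04.
[in] = 1.42 / 2.114e+04 = 6.716e-05 mM.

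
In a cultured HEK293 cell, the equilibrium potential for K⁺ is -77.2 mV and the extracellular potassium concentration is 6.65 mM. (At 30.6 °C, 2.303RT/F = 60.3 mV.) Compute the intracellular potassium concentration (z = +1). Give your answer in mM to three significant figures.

127 mM

Nernst: E = (60.3/1) · log₁₀([out]/[in]), so log₁₀([out]/[in]) = -77.2 × 1 / 60.3 = -1.2803.
[out]/[in] = 10^(-1.2803) = 0.05245.
[in] = 6.65 / 0.05245 = 126.8 mM.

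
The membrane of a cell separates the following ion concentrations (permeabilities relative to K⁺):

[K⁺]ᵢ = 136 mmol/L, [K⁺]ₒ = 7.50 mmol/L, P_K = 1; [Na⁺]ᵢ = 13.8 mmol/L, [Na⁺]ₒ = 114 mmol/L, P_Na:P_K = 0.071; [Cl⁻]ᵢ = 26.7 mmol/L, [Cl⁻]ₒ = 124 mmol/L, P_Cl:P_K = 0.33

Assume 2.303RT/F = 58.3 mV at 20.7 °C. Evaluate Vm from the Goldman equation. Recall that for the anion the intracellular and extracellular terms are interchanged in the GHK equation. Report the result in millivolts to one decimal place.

Vm = 58.3 · log₁₀[(Σ P·[cation]ₒ + Σ P·[anion]ᵢ) / (Σ P·[cation]ᵢ + Σ P·[anion]ₒ)]
Numerator = 1×7.50 + 0.071×114 + 0.33×26.7 = 24.41
Denominator = 1×136 + 0.071×13.8 + 0.33×124 = 177.9
Vm = 58.3 · log₁₀(0.13718) = 58.3 × (-0.8627) = -50.30 mV

-50.3 mV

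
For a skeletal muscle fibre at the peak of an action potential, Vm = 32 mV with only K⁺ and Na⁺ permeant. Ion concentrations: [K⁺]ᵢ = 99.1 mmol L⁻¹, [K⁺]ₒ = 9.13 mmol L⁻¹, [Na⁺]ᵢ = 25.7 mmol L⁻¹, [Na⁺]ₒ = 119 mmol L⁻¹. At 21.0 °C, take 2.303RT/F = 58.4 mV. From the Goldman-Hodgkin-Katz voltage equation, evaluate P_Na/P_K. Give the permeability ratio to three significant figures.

Let α = P_Na/P_K. GHK: Vm = 58.4·log₁₀[(Kₒ + α·Naₒ)/(Kᵢ + α·Naᵢ)].
10^(Vm/58.4) = 10^(32.0/58.4) = 3.5314
So 3.5314·(Kᵢ + α·Naᵢ) = Kₒ + α·Naₒ → α = (3.5314·99.1 − 9.13) / (119.0 − 3.5314·25.7)
α = (350 − 9.13) / (119.0 − 90.76) = 340.8/28.24 = 12.07

12.1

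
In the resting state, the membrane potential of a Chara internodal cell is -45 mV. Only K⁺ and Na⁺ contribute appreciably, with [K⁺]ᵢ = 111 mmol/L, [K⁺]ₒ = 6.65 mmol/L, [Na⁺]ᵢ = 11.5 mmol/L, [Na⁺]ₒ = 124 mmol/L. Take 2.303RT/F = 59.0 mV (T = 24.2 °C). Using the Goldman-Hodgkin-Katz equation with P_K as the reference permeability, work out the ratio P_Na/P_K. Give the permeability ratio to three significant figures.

Let α = P_Na/P_K. GHK: Vm = 59.0·log₁₀[(Kₒ + α·Naₒ)/(Kᵢ + α·Naᵢ)].
10^(Vm/59.0) = 10^(-45.0/59.0) = 0.1727
So 0.1727·(Kᵢ + α·Naᵢ) = Kₒ + α·Naₒ → α = (0.1727·111.0 − 6.65) / (124.0 − 0.1727·11.5)
α = (19.17 − 6.65) / (124.0 − 1.986) = 12.52/122 = 0.1026

0.103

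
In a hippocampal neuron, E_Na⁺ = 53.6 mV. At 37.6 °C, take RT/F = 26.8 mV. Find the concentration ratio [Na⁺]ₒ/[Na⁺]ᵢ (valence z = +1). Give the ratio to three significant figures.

7.39

ln([out]/[in]) = E·z/(26.8) = 53.6 × 1 / 26.8 = 2.0000
[out]/[in] = e^(2.0000) = 7.389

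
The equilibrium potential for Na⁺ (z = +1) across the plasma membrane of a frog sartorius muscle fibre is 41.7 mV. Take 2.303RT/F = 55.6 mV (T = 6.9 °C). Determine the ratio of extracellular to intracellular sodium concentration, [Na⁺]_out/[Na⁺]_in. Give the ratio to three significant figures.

5.62

log₁₀([out]/[in]) = E·z/(55.6) = 41.7 × 1 / 55.6 = 0.7500
[out]/[in] = 10^(0.7500) = 5.623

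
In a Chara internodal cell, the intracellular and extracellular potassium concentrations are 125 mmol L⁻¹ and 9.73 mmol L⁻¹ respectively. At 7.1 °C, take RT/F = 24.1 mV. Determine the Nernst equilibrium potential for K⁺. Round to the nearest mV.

-62 mV

E = (24.1/z) · ln([K⁺]_out/[K⁺]_in) with z = +1.
= (24.1/1) · ln(9.73/125) = 24.10 · ln(0.07784)
= 24.10 · (-2.5531) = -61.53 mV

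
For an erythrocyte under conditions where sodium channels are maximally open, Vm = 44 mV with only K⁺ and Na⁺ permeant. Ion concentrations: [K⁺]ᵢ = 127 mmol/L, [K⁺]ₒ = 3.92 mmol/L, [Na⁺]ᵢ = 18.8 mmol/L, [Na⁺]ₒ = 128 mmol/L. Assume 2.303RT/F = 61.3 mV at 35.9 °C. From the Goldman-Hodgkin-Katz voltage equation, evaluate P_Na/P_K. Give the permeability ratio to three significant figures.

22.1

Let α = P_Na/P_K. GHK: Vm = 61.3·log₁₀[(Kₒ + α·Naₒ)/(Kᵢ + α·Naᵢ)].
10^(Vm/61.3) = 10^(44.0/61.3) = 5.2213
So 5.2213·(Kᵢ + α·Naᵢ) = Kₒ + α·Naₒ → α = (5.2213·127.0 − 3.92) / (128.0 − 5.2213·18.8)
α = (663.1 − 3.92) / (128.0 − 98.16) = 659.2/29.84 = 22.09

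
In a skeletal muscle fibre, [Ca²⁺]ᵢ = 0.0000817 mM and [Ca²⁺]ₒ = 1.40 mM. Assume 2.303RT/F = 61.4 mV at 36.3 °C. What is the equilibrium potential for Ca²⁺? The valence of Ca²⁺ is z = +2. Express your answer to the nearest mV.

130 mV

E = (61.4/z) · log₁₀([Ca²⁺]_out/[Ca²⁺]_in) with z = +2.
= (61.4/2) · log₁₀(1.40/0.0000817) = 30.70 · log₁₀(1.714e+04)
= 30.70 · (4.2339) = 129.98 mV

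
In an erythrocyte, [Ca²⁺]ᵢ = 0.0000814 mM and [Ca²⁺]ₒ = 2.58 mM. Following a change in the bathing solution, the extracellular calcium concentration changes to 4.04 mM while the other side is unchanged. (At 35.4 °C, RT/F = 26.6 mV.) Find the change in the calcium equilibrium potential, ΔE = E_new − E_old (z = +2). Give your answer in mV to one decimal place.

E_old = (26.6/2)·ln(2.58/0.0000814) = 137.84 mV
E_new = (26.6/2)·ln(4.04/0.0000814) = 143.80 mV
ΔE = 143.80 − (137.84) = 5.96 mV

6.0 mV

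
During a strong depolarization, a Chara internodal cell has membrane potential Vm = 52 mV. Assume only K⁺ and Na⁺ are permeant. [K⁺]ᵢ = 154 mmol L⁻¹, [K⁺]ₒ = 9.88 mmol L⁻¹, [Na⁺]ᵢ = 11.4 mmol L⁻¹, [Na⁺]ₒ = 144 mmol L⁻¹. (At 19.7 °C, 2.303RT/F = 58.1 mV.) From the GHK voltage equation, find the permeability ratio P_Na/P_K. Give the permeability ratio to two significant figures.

22

Let α = P_Na/P_K. GHK: Vm = 58.1·log₁₀[(Kₒ + α·Naₒ)/(Kᵢ + α·Naᵢ)].
10^(Vm/58.1) = 10^(52.0/58.1) = 7.8525
So 7.8525·(Kᵢ + α·Naᵢ) = Kₒ + α·Naₒ → α = (7.8525·154.0 − 9.88) / (144.0 − 7.8525·11.4)
α = (1209 − 9.88) / (144.0 − 89.52) = 1199/54.48 = 22.01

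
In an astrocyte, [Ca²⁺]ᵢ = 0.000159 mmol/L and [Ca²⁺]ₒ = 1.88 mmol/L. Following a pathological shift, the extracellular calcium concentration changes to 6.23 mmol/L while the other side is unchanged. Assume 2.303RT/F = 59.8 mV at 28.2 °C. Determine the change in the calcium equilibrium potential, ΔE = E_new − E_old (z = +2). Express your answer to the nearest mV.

16 mV

E_old = (59.8/2)·log₁₀(1.88/0.000159) = 121.78 mV
E_new = (59.8/2)·log₁₀(6.23/0.000159) = 137.33 mV
ΔE = 137.33 − (121.78) = 15.56 mV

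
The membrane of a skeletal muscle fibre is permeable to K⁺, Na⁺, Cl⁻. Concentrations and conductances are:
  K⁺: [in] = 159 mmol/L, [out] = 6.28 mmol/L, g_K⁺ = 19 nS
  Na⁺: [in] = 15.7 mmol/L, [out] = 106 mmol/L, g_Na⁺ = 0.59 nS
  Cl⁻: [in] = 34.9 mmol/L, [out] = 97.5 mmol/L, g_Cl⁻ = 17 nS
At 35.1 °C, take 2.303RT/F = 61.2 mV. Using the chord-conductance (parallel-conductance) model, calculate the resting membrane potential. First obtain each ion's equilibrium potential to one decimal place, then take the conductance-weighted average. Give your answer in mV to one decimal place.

-56.5 mV

E_K⁺ = (61.2/1)·log₁₀(6.28/159) = -85.9 mV
E_Na⁺ = (61.2/1)·log₁₀(106/15.7) = 50.8 mV
E_Cl⁻ = (61.2/-1)·log₁₀(97.5/34.9) = -27.3 mV
Vm = (Σ gᵢEᵢ)/(Σ gᵢ) = (19·-85.9 + 0.59·50.8 + 17·-27.3) / (19 + 0.59 + 17)
= -2066.23 / 36.59 = -56.47 mV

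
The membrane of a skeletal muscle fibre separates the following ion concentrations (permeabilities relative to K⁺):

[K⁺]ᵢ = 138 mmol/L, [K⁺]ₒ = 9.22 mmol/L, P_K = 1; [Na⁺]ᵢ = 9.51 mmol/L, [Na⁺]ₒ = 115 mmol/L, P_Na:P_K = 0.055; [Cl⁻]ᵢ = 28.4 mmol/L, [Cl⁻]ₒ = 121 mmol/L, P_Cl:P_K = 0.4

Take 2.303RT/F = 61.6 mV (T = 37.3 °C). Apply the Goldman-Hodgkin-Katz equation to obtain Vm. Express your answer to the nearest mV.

Vm = 61.6 · log₁₀[(Σ P·[cation]ₒ + Σ P·[anion]ᵢ) / (Σ P·[cation]ᵢ + Σ P·[anion]ₒ)]
Numerator = 1×9.22 + 0.055×115 + 0.4×28.4 = 26.91
Denominator = 1×138 + 0.055×9.51 + 0.4×121 = 186.9
Vm = 61.6 · log₁₀(0.14394) = 61.6 × (-0.8418) = -51.86 mV

-52 mV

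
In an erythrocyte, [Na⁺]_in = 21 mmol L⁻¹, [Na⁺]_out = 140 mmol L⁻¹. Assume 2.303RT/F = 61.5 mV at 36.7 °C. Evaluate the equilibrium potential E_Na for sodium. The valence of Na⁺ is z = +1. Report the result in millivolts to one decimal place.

E = (61.5/z) · log₁₀([Na⁺]_out/[Na⁺]_in) with z = +1.
= (61.5/1) · log₁₀(140/21) = 61.50 · log₁₀(6.667)
= 61.50 · (0.8239) = 50.67 mV

50.7 mV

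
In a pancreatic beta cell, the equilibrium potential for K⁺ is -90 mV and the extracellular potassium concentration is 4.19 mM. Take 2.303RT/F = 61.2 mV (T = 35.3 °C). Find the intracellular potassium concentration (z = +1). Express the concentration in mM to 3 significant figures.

124 mM

Nernst: E = (61.2/1) · log₁₀([out]/[in]), so log₁₀([out]/[in]) = -90.0 × 1 / 61.2 = -1.4706.
[out]/[in] = 10^(-1.4706) = 0.03384.
[in] = 4.19 / 0.03384 = 123.8 mM.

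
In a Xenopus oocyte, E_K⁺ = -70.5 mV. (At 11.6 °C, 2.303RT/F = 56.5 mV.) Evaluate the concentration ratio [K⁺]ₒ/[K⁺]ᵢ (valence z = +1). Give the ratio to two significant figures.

log₁₀([out]/[in]) = E·z/(56.5) = -70.5 × 1 / 56.5 = -1.2478
[out]/[in] = 10^(-1.2478) = 0.05652

0.057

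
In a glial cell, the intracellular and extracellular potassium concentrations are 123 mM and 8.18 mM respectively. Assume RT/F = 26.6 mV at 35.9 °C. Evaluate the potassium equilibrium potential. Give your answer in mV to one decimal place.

-72.1 mV

E = (26.6/z) · ln([K⁺]_out/[K⁺]_in) with z = +1.
= (26.6/1) · ln(8.18/123) = 26.60 · ln(0.0665)
= 26.60 · (-2.7105) = -72.10 mV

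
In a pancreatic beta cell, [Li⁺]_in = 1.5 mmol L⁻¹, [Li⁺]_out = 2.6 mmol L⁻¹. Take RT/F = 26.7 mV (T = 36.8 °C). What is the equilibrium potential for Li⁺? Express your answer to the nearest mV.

15 mV

E = (26.7/z) · ln([Li⁺]_out/[Li⁺]_in) with z = +1.
= (26.7/1) · ln(2.6/1.5) = 26.70 · ln(1.733)
= 26.70 · (0.5500) = 14.69 mV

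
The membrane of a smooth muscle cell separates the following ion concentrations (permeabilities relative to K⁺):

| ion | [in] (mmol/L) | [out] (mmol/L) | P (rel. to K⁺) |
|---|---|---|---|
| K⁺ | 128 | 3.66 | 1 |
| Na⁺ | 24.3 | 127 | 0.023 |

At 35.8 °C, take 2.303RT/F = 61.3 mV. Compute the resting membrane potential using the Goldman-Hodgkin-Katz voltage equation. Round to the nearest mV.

-79 mV

Vm = 61.3 · log₁₀[(Σ P·[cation]ₒ + Σ P·[anion]ᵢ) / (Σ P·[cation]ᵢ + Σ P·[anion]ₒ)]
Numerator = 1×3.66 + 0.023×127 = 6.581
Denominator = 1×128 + 0.023×24.3 = 128.6
Vm = 61.3 · log₁₀(0.051191) = 61.3 × (-1.2908) = -79.13 mV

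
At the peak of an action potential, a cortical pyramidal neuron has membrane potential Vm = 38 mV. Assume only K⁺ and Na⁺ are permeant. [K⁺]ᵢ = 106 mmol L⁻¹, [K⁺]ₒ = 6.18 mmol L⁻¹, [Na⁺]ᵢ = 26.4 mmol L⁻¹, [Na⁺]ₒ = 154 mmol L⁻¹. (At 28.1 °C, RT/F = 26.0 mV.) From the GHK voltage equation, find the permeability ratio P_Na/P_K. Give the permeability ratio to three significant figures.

Let α = P_Na/P_K. GHK: Vm = 26.0·ln[(Kₒ + α·Naₒ)/(Kᵢ + α·Naᵢ)].
e^(Vm/26.0) = e^(38.0/26.0) = 4.3126
So 4.3126·(Kᵢ + α·Naᵢ) = Kₒ + α·Naₒ → α = (4.3126·106.0 − 6.18) / (154.0 − 4.3126·26.4)
α = (457.1 − 6.18) / (154.0 − 113.9) = 451/40.15 = 11.23

11.2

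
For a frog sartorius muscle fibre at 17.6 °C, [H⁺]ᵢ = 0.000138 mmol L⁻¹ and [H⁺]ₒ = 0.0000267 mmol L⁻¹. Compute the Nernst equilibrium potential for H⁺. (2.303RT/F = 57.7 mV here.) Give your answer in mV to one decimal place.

-41.2 mV

E = (57.7/z) · log₁₀([H⁺]_out/[H⁺]_in) with z = +1.
= (57.7/1) · log₁₀(0.0000267/0.000138) = 57.70 · log₁₀(0.1935)
= 57.70 · (-0.7134) = -41.16 mV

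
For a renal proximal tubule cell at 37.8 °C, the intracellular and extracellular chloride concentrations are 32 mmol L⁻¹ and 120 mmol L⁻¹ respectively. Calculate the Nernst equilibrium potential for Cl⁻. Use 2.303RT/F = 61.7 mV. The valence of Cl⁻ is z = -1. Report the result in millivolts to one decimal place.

E = (61.7/z) · log₁₀([Cl⁻]_out/[Cl⁻]_in) with z = -1.
For an anion, dividing by z = -1 reverses the sign.
= (61.7/-1) · log₁₀(120/32) = -61.70 · log₁₀(3.75)
= -61.70 · (0.5740) = -35.42 mV

-35.4 mV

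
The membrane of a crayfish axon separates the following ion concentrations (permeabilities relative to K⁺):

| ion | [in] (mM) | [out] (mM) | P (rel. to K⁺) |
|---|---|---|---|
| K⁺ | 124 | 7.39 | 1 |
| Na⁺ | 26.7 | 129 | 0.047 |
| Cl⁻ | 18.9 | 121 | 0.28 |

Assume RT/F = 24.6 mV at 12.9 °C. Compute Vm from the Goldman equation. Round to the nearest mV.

Vm = 24.6 · ln[(Σ P·[cation]ₒ + Σ P·[anion]ᵢ) / (Σ P·[cation]ᵢ + Σ P·[anion]ₒ)]
Numerator = 1×7.39 + 0.047×129 + 0.28×18.9 = 18.74
Denominator = 1×124 + 0.047×26.7 + 0.28×121 = 159.1
Vm = 24.6 · ln(0.11779) = 24.6 × (-2.1388) = -52.62 mV

-53 mV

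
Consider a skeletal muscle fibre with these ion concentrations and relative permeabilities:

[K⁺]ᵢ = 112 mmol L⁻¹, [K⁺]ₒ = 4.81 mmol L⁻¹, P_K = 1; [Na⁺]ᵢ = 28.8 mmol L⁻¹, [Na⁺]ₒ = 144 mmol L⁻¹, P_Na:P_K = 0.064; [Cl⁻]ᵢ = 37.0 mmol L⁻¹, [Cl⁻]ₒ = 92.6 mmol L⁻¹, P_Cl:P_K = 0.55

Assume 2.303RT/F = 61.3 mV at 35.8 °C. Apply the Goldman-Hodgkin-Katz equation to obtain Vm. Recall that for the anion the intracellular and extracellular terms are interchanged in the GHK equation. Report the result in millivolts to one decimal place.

Vm = 61.3 · log₁₀[(Σ P·[cation]ₒ + Σ P·[anion]ᵢ) / (Σ P·[cation]ᵢ + Σ P·[anion]ₒ)]
Numerator = 1×4.81 + 0.064×144 + 0.55×37.0 = 34.38
Denominator = 1×112 + 0.064×28.8 + 0.55×92.6 = 164.8
Vm = 61.3 · log₁₀(0.20863) = 61.3 × (-0.6806) = -41.72 mV

-41.7 mV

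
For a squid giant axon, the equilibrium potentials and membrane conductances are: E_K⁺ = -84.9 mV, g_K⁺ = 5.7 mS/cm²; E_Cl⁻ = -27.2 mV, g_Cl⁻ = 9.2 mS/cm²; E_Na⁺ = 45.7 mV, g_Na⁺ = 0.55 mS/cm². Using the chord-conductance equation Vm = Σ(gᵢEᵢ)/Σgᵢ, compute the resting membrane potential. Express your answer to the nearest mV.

Σ gᵢEᵢ = 5.7·(-84.9) + 9.2·(-27.2) + 0.55·(45.7) = -709.04
Σ gᵢ = 5.7 + 9.2 + 0.55 = 15.45
Vm = -709.04 / 15.45 = -45.89 mV

-46 mV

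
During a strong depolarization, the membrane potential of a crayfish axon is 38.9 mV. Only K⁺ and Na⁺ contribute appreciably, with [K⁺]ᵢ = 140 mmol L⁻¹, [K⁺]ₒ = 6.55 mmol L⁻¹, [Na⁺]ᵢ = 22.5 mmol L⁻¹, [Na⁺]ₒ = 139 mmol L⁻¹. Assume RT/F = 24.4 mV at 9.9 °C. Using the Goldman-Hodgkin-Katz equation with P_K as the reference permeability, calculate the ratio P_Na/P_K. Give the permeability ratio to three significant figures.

Let α = P_Na/P_K. GHK: Vm = 24.4·ln[(Kₒ + α·Naₒ)/(Kᵢ + α·Naᵢ)].
e^(Vm/24.4) = e^(38.9/24.4) = 4.9247
So 4.9247·(Kᵢ + α·Naᵢ) = Kₒ + α·Naₒ → α = (4.9247·140.0 − 6.55) / (139.0 − 4.9247·22.5)
α = (689.5 − 6.55) / (139.0 − 110.8) = 682.9/28.19 = 24.22

24.2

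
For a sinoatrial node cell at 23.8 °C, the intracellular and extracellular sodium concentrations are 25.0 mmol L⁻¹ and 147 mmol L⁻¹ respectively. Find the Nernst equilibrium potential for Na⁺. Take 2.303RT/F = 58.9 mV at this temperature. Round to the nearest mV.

45 mV

E = (58.9/z) · log₁₀([Na⁺]_out/[Na⁺]_in) with z = +1.
= (58.9/1) · log₁₀(147/25.0) = 58.90 · log₁₀(5.88)
= 58.90 · (0.7694) = 45.32 mV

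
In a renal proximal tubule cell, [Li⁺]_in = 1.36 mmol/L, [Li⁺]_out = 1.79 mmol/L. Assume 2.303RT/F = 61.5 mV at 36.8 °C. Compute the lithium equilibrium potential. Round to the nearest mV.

7 mV

E = (61.5/z) · log₁₀([Li⁺]_out/[Li⁺]_in) with z = +1.
= (61.5/1) · log₁₀(1.79/1.36) = 61.50 · log₁₀(1.316)
= 61.50 · (0.1193) = 7.34 mV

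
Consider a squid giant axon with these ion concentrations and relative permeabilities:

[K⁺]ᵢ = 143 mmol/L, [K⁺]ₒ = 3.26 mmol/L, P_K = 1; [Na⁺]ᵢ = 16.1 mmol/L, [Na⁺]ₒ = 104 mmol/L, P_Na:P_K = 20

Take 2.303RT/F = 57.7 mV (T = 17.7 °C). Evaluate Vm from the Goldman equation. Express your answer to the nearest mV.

38 mV

Vm = 57.7 · log₁₀[(Σ P·[cation]ₒ + Σ P·[anion]ᵢ) / (Σ P·[cation]ᵢ + Σ P·[anion]ₒ)]
Numerator = 1×3.26 + 20×104 = 2083
Denominator = 1×143 + 20×16.1 = 465
Vm = 57.7 · log₁₀(4.4801) = 57.7 × (0.6513) = 37.58 mV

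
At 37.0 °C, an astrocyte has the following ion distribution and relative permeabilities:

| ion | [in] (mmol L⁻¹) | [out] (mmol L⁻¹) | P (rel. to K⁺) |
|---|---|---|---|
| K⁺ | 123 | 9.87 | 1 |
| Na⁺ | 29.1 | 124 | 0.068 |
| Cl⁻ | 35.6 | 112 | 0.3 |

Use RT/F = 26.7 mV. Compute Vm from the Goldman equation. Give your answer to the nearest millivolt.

Vm = 26.7 · ln[(Σ P·[cation]ₒ + Σ P·[anion]ᵢ) / (Σ P·[cation]ᵢ + Σ P·[anion]ₒ)]
Numerator = 1×9.87 + 0.068×124 + 0.3×35.6 = 28.98
Denominator = 1×123 + 0.068×29.1 + 0.3×112 = 158.6
Vm = 26.7 · ln(0.18276) = 26.7 × (-1.6996) = -45.38 mV

-45 mV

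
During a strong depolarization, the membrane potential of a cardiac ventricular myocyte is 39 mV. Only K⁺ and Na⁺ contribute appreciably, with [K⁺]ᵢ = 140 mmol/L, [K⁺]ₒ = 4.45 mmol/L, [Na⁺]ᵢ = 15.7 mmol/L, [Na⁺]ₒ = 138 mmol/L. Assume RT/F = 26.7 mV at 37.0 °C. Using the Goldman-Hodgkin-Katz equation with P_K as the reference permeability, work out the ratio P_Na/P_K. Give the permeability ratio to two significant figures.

Let α = P_Na/P_K. GHK: Vm = 26.7·ln[(Kₒ + α·Naₒ)/(Kᵢ + α·Naᵢ)].
e^(Vm/26.7) = e^(39.0/26.7) = 4.3089
So 4.3089·(Kᵢ + α·Naᵢ) = Kₒ + α·Naₒ → α = (4.3089·140.0 − 4.45) / (138.0 − 4.3089·15.7)
α = (603.2 − 4.45) / (138.0 − 67.65) = 598.8/70.35 = 8.511

8.5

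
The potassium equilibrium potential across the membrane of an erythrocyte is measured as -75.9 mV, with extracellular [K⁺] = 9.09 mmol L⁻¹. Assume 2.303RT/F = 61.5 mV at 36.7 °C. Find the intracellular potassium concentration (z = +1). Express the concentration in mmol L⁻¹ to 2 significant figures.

160 mmol L⁻¹

Nernst: E = (61.5/1) · log₁₀([out]/[in]), so log₁₀([out]/[in]) = -75.9 × 1 / 61.5 = -1.2341.
[out]/[in] = 10^(-1.2341) = 0.05832.
[in] = 9.09 / 0.05832 = 155.9 mmol L⁻¹.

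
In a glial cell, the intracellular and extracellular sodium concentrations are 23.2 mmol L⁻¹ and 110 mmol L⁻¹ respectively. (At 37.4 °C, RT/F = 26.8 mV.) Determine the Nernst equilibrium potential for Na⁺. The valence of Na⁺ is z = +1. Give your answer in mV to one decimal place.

41.7 mV

E = (26.8/z) · ln([Na⁺]_out/[Na⁺]_in) with z = +1.
= (26.8/1) · ln(110/23.2) = 26.80 · ln(4.741)
= 26.80 · (1.5563) = 41.71 mV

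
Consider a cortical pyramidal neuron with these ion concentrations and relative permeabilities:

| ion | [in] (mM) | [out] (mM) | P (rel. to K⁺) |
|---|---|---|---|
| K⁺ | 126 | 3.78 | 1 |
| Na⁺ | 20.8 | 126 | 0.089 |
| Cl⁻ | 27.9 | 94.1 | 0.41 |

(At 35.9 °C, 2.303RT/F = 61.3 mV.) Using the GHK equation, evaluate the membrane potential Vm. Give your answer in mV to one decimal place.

-49.0 mV

Vm = 61.3 · log₁₀[(Σ P·[cation]ₒ + Σ P·[anion]ᵢ) / (Σ P·[cation]ᵢ + Σ P·[anion]ₒ)]
Numerator = 1×3.78 + 0.089×126 + 0.41×27.9 = 26.43
Denominator = 1×126 + 0.089×20.8 + 0.41×94.1 = 166.4
Vm = 61.3 · log₁₀(0.15882) = 61.3 × (-0.7991) = -48.98 mV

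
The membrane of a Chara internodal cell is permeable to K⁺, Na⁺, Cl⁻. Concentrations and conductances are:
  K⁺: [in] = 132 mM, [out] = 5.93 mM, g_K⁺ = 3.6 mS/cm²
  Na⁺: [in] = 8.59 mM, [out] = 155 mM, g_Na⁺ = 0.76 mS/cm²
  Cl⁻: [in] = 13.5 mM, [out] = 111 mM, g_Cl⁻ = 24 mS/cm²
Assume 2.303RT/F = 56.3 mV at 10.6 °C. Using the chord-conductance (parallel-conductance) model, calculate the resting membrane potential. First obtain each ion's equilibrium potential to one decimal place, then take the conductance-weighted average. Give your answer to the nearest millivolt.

E_K⁺ = (56.3/1)·log₁₀(5.93/132) = -75.9 mV
E_Na⁺ = (56.3/1)·log₁₀(155/8.59) = 70.7 mV
E_Cl⁻ = (56.3/-1)·log₁₀(111/13.5) = -51.5 mV
Vm = (Σ gᵢEᵢ)/(Σ gᵢ) = (3.6·-75.9 + 0.76·70.7 + 24·-51.5) / (3.6 + 0.76 + 24)
= -1455.51 / 28.36 = -51.32 mV

-51 mV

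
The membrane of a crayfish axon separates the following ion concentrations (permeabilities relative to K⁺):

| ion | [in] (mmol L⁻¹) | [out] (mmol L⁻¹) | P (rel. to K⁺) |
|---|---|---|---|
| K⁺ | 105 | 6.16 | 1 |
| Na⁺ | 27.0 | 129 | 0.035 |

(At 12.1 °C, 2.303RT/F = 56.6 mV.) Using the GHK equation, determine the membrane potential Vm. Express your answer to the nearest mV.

-56 mV

Vm = 56.6 · log₁₀[(Σ P·[cation]ₒ + Σ P·[anion]ᵢ) / (Σ P·[cation]ᵢ + Σ P·[anion]ₒ)]
Numerator = 1×6.16 + 0.035×129 = 10.68
Denominator = 1×105 + 0.035×27.0 = 105.9
Vm = 56.6 · log₁₀(0.10076) = 56.6 × (-0.9967) = -56.41 mV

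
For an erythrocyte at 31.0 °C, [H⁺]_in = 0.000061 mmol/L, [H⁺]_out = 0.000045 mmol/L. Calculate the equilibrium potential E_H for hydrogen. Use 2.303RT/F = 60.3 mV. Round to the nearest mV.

-8 mV

E = (60.3/z) · log₁₀([H⁺]_out/[H⁺]_in) with z = +1.
= (60.3/1) · log₁₀(0.000045/0.000061) = 60.30 · log₁₀(0.7377)
= 60.30 · (-0.1321) = -7.97 mV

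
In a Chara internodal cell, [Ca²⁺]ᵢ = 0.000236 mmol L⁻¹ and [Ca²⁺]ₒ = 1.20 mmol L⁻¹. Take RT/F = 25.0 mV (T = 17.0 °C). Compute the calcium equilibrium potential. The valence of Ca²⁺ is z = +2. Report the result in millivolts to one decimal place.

E = (25.0/z) · ln([Ca²⁺]_out/[Ca²⁺]_in) with z = +2.
= (25.0/2) · ln(1.20/0.000236) = 12.50 · ln(5085)
= 12.50 · (8.5340) = 106.68 mV

106.7 mV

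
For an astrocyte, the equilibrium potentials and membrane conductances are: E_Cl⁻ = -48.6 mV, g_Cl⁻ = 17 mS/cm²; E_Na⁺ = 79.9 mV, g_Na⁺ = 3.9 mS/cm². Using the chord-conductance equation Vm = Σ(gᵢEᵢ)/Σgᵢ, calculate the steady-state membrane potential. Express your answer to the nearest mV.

Σ gᵢEᵢ = 17·(-48.6) + 3.9·(79.9) = -514.59
Σ gᵢ = 17 + 3.9 = 20.9
Vm = -514.59 / 20.9 = -24.62 mV

-25 mV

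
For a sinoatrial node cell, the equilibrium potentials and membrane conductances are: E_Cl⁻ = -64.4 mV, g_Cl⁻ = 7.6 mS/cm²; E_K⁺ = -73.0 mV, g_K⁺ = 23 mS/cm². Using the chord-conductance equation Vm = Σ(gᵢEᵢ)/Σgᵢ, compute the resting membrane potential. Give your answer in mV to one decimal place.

Σ gᵢEᵢ = 7.6·(-64.4) + 23·(-73.0) = -2168.44
Σ gᵢ = 7.6 + 23 = 30.6
Vm = -2168.44 / 30.6 = -70.86 mV

-70.9 mV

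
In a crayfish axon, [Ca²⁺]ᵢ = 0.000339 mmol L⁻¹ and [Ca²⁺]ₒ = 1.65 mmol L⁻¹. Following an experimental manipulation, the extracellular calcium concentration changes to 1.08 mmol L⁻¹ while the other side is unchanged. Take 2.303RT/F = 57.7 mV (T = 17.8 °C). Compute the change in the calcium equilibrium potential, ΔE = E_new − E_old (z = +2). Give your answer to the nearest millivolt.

-5 mV

E_old = (57.7/2)·log₁₀(1.65/0.000339) = 106.38 mV
E_new = (57.7/2)·log₁₀(1.08/0.000339) = 101.07 mV
ΔE = 101.07 − (106.38) = -5.31 mV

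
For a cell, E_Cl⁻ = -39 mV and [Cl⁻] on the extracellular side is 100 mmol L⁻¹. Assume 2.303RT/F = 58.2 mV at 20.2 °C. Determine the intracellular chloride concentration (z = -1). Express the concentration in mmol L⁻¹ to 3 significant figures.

21.4 mmol L⁻¹

Nernst: E = (58.2/-1) · log₁₀([out]/[in]), so log₁₀([out]/[in]) = -39.0 × -1 / 58.2 = 0.6701.
[out]/[in] = 10^(0.6701) = 4.678.
[in] = 100 / 4.678 = 21.37 mmol L⁻¹.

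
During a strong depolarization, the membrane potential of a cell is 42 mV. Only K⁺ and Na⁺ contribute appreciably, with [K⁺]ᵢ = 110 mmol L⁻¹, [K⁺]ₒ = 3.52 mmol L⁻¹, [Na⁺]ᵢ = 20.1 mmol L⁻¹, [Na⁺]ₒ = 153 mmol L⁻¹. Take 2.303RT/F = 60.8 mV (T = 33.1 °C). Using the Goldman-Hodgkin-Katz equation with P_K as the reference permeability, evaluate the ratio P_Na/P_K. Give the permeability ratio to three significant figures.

Let α = P_Na/P_K. GHK: Vm = 60.8·log₁₀[(Kₒ + α·Naₒ)/(Kᵢ + α·Naᵢ)].
10^(Vm/60.8) = 10^(42.0/60.8) = 4.9067
So 4.9067·(Kᵢ + α·Naᵢ) = Kₒ + α·Naₒ → α = (4.9067·110.0 − 3.52) / (153.0 − 4.9067·20.1)
α = (539.7 − 3.52) / (153.0 − 98.62) = 536.2/54.38 = 9.861

9.86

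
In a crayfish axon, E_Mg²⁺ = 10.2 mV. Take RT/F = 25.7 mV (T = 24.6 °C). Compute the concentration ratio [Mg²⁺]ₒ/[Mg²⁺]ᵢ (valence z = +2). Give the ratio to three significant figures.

2.21

ln([out]/[in]) = E·z/(25.7) = 10.2 × 2 / 25.7 = 0.7938
[out]/[in] = e^(0.7938) = 2.212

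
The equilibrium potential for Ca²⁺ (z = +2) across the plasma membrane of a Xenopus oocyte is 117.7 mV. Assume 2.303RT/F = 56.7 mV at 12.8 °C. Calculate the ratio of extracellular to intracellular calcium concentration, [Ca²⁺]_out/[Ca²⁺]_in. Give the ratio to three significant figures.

14200

log₁₀([out]/[in]) = E·z/(56.7) = 117.7 × 2 / 56.7 = 4.1517
[out]/[in] = 10^(4.1517) = 1.418e+04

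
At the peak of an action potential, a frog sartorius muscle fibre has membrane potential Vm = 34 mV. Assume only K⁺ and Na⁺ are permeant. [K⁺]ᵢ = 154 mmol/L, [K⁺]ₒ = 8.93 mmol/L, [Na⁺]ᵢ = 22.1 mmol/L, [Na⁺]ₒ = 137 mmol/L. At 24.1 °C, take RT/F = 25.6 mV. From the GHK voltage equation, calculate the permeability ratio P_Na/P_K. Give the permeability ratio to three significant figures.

10.7

Let α = P_Na/P_K. GHK: Vm = 25.6·ln[(Kₒ + α·Naₒ)/(Kᵢ + α·Naᵢ)].
e^(Vm/25.6) = e^(34.0/25.6) = 3.774
So 3.774·(Kᵢ + α·Naᵢ) = Kₒ + α·Naₒ → α = (3.774·154.0 − 8.93) / (137.0 − 3.774·22.1)
α = (581.2 − 8.93) / (137.0 − 83.4) = 572.3/53.6 = 10.68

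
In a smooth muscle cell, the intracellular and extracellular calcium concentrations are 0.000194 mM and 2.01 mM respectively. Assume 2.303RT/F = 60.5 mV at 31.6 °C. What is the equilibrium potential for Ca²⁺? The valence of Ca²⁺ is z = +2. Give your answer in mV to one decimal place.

121.5 mV

E = (60.5/z) · log₁₀([Ca²⁺]_out/[Ca²⁺]_in) with z = +2.
= (60.5/2) · log₁₀(2.01/0.000194) = 30.25 · log₁₀(1.036e+04)
= 30.25 · (4.0154) = 121.47 mV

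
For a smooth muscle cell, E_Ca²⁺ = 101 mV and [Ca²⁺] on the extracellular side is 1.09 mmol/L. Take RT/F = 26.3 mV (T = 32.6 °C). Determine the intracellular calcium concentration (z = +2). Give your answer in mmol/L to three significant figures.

Nernst: E = (26.3/2) · ln([out]/[in]), so ln([out]/[in]) = 101.0 × 2 / 26.3 = 7.6806.
[out]/[in] = e^(7.6806) = 2166.
[in] = 1.09 / 2166 = 0.0005032 mmol/L.

0.000503 mmol/L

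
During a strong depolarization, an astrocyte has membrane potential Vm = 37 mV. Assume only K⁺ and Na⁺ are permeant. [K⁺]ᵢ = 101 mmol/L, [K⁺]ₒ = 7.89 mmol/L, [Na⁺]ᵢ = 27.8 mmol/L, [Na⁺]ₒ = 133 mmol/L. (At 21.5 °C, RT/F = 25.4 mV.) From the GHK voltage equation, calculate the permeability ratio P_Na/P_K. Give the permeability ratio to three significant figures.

31.1

Let α = P_Na/P_K. GHK: Vm = 25.4·ln[(Kₒ + α·Naₒ)/(Kᵢ + α·Naᵢ)].
e^(Vm/25.4) = e^(37.0/25.4) = 4.2917
So 4.2917·(Kᵢ + α·Naᵢ) = Kₒ + α·Naₒ → α = (4.2917·101.0 − 7.89) / (133.0 − 4.2917·27.8)
α = (433.5 − 7.89) / (133.0 − 119.3) = 425.6/13.69 = 31.09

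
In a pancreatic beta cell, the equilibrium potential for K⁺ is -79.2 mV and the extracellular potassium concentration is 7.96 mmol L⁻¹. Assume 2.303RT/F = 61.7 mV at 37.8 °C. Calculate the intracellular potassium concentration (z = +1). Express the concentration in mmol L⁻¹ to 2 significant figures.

150 mmol L⁻¹

Nernst: E = (61.7/1) · log₁₀([out]/[in]), so log₁₀([out]/[in]) = -79.2 × 1 / 61.7 = -1.2836.
[out]/[in] = 10^(-1.2836) = 0.05204.
[in] = 7.96 / 0.05204 = 152.9 mmol L⁻¹.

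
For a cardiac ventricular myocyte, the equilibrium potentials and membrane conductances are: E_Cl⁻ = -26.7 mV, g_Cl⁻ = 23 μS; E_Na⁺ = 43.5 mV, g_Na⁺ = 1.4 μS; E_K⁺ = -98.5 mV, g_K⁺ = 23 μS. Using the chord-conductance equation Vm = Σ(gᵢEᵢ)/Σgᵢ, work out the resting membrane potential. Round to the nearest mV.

-59 mV

Σ gᵢEᵢ = 23·(-26.7) + 1.4·(43.5) + 23·(-98.5) = -2818.70
Σ gᵢ = 23 + 1.4 + 23 = 47.4
Vm = -2818.70 / 47.4 = -59.47 mV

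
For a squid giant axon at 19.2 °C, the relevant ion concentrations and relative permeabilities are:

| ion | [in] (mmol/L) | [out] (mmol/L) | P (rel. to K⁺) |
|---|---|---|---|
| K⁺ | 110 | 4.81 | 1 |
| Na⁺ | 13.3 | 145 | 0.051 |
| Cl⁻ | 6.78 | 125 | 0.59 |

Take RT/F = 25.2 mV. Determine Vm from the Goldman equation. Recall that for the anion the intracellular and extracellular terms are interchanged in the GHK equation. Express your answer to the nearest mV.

Vm = 25.2 · ln[(Σ P·[cation]ₒ + Σ P·[anion]ᵢ) / (Σ P·[cation]ᵢ + Σ P·[anion]ₒ)]
Numerator = 1×4.81 + 0.051×145 + 0.59×6.78 = 16.21
Denominator = 1×110 + 0.051×13.3 + 0.59×125 = 184.4
Vm = 25.2 · ln(0.087867) = 25.2 × (-2.4319) = -61.28 mV

-61 mV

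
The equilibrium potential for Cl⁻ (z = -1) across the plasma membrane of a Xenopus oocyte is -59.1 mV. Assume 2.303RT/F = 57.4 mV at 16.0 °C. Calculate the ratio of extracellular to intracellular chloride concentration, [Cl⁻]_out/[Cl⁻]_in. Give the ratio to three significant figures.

log₁₀([out]/[in]) = E·z/(57.4) = -59.1 × -1 / 57.4 = 1.0296
[out]/[in] = 10^(1.0296) = 10.71

10.7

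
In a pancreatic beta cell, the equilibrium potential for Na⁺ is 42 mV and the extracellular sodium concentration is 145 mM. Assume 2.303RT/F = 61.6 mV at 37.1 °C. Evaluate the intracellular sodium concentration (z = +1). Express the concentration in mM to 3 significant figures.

30.2 mM

Nernst: E = (61.6/1) · log₁₀([out]/[in]), so log₁₀([out]/[in]) = 42.0 × 1 / 61.6 = 0.6818.
[out]/[in] = 10^(0.6818) = 4.806.
[in] = 145 / 4.806 = 30.17 mM.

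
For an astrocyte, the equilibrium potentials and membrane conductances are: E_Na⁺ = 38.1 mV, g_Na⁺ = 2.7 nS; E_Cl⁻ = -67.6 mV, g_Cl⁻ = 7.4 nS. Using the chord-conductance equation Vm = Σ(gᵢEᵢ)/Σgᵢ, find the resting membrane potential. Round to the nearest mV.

-39 mV

Σ gᵢEᵢ = 2.7·(38.1) + 7.4·(-67.6) = -397.37
Σ gᵢ = 2.7 + 7.4 = 10.1
Vm = -397.37 / 10.1 = -39.34 mV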